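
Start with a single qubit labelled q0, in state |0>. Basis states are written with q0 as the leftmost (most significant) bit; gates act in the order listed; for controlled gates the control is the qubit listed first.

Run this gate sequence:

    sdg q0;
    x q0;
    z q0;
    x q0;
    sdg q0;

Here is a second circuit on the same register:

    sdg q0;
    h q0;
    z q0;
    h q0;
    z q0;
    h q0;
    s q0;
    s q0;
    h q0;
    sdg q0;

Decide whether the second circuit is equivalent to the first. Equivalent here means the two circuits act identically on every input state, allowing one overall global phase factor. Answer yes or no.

Yes — the two circuits implement the same unitary up to a global phase.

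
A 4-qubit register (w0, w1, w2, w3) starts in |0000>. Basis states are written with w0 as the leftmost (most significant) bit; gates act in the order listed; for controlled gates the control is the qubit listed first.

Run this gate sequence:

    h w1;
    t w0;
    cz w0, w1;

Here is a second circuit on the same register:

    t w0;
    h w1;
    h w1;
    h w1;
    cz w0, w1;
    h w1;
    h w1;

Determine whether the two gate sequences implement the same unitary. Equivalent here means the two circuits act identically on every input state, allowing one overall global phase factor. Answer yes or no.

Yes, they are equivalent — the unitaries differ by at most a global phase.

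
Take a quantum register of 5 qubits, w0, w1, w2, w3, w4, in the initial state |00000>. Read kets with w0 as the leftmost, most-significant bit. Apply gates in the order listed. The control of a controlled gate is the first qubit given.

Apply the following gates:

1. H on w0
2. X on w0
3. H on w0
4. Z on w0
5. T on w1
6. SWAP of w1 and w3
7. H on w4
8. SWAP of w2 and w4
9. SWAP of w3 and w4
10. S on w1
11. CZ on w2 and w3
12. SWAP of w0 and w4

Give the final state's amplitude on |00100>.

The amplitude on |00100> is sqrt(2)/2. Key observation: steps 1-4 multiply out to the identity, so the circuit reduces to the remaining gates.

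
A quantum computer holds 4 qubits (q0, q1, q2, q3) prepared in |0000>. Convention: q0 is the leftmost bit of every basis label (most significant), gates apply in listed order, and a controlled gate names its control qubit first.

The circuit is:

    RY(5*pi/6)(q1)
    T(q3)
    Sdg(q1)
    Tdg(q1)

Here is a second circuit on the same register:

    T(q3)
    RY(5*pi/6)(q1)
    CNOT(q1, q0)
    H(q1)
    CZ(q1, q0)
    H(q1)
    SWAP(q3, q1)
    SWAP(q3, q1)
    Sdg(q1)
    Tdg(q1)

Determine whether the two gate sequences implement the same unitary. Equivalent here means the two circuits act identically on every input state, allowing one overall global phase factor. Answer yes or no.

No — the two circuits implement different unitaries, even allowing a global phase.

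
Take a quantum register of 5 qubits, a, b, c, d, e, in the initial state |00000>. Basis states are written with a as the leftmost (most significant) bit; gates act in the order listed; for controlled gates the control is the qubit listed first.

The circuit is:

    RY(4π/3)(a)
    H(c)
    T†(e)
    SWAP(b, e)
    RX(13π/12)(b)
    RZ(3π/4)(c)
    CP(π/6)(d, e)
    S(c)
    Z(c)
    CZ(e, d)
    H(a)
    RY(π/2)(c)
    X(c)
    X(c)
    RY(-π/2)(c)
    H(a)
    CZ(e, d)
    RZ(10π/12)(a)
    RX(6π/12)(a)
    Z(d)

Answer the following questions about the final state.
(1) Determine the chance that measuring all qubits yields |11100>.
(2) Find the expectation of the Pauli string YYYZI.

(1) A full measurement returns |11100> with probability sqrt(3)/32 + 7*sqrt(2)/128 + 5*sqrt(6)/128 + 1/8. Key observation: the block from step 10 through step 17 cancels to the identity and can be dropped.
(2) In the final state, YYYZI has expectation -1/8 + sqrt(3)/8.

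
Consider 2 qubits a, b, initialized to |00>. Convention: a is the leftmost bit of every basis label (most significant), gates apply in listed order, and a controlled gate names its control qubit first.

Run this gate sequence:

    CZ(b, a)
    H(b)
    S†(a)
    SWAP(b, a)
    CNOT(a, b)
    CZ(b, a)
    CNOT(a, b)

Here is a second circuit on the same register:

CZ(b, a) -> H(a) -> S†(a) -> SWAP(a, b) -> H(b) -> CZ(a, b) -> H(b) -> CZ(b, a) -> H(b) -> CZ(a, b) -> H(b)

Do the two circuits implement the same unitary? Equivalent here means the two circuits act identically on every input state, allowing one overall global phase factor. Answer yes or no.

No — the two circuits implement different unitaries, even allowing a global phase.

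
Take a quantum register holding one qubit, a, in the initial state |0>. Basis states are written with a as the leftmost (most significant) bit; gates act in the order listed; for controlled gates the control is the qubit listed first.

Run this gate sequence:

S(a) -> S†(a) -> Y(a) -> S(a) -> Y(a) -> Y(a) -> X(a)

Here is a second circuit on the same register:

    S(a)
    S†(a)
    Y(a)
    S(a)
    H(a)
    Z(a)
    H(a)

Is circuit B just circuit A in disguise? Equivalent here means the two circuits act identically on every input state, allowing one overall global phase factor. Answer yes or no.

Yes, they are equivalent — the unitaries differ by at most a global phase.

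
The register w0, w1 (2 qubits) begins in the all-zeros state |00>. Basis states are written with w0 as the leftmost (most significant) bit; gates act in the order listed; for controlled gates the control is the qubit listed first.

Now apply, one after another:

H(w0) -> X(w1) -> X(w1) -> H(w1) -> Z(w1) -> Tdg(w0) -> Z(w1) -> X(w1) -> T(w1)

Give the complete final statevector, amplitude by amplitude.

The resulting statevector has amplitude 1/2 on |00>, exp(I*pi/4)/2 on |01>, -exp(3*I*pi/4)/2 on |10>, 1/2 on |11>. Key observation: steps 2-3 multiply out to the identity, so the circuit reduces to the remaining gates.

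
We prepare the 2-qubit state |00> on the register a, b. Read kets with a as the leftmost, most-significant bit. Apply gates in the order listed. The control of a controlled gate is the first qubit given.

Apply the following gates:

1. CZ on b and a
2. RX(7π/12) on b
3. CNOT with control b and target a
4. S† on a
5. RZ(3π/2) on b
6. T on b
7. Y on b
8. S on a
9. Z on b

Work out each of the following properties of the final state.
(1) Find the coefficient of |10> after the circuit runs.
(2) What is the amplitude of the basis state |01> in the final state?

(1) The amplitude on |10> is sqrt(6 - 3*sqrt(2))/4 + sqrt(sqrt(2) + 2)/4.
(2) |01> carries amplitude (-sqrt(2 - sqrt(2))/4 + sqrt(3*sqrt(2) + 6)/4)*exp(3*I*pi/4) in the final state.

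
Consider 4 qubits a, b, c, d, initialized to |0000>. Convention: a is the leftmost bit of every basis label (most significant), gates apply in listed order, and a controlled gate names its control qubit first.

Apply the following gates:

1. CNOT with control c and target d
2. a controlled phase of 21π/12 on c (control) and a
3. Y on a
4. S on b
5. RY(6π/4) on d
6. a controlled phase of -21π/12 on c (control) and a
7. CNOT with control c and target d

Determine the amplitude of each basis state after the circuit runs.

The final amplitudes are -sqrt(2)*I/2 on |1000>, sqrt(2)*I/2 on |1001>, and 0 on every other basis state.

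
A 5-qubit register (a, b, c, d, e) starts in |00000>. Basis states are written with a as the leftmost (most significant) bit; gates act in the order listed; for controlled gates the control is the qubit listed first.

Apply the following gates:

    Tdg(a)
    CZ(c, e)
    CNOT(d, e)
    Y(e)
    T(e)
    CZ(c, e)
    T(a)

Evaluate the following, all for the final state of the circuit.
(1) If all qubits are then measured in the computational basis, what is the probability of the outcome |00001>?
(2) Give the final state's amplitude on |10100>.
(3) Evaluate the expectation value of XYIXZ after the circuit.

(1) Outcome |00001> occurs with probability 1.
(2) The amplitude on |10100> is 0.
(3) The observable XYIXZ averages to 0.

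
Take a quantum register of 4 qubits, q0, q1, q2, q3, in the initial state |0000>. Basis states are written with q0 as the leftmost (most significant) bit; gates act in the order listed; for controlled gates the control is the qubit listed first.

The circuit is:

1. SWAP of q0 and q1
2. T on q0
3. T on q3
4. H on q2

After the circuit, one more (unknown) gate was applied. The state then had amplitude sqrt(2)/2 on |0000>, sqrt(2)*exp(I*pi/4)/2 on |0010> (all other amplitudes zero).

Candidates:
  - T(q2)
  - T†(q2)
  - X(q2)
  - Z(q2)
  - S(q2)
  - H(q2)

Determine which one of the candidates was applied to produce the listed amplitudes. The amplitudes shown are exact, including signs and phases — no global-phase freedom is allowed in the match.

It was T(q2) that produced the state shown.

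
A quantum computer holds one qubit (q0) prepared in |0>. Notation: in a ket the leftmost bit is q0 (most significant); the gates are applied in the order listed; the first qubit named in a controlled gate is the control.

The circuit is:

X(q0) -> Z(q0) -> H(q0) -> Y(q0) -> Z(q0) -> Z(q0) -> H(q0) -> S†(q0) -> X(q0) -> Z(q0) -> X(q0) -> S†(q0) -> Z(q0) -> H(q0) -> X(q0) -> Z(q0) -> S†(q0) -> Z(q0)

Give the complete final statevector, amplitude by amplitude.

The final amplitudes are sqrt(2)*I/2 on |0>, sqrt(2)/2 on |1>.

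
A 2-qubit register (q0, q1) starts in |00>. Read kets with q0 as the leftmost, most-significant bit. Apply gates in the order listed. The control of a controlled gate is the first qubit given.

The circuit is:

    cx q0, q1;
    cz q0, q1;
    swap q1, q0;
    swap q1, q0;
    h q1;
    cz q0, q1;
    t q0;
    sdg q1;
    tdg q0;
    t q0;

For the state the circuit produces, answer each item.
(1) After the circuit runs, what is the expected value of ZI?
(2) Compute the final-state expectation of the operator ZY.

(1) In the final state, ZI has expectation 1.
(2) The expectation value of ZY is -1.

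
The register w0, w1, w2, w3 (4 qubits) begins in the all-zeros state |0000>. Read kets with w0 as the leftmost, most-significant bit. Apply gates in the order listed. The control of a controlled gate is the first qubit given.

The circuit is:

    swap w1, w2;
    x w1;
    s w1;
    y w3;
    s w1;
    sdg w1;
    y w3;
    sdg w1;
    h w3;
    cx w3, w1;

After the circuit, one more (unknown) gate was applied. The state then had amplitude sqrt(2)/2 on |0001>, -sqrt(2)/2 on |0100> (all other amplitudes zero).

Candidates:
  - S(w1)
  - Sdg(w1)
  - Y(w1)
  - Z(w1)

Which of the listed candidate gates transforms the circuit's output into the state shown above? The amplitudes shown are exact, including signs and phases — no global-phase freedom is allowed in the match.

It was Z(w1) that produced the state shown. Key observation: steps 3-8 multiply out to the identity, so the circuit reduces to the remaining gates.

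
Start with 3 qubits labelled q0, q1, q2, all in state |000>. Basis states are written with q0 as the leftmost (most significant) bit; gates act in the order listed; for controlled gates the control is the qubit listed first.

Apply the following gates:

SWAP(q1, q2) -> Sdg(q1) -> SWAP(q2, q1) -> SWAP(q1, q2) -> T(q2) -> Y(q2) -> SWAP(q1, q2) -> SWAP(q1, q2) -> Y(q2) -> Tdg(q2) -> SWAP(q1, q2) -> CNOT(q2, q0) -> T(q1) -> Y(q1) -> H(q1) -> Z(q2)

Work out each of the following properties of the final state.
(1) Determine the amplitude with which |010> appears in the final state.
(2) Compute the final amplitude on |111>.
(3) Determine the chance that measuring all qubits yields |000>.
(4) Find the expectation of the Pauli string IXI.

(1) The amplitude on |010> is -sqrt(2)*I/2.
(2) The final state's coefficient on |111> equals 0.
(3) The probability of measuring |000> is 1/2.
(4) In the final state, IXI has expectation -1.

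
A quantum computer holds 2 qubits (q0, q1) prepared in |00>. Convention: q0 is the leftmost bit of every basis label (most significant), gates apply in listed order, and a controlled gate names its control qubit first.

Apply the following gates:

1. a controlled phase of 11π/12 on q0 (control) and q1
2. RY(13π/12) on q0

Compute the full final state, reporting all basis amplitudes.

The final amplitudes are -sqrt(sqrt(2) + 2)/4 + sqrt(6 - 3*sqrt(2))/4 on |00>, 0 on |01>, sqrt(2 - sqrt(2))/4 + sqrt(3*sqrt(2) + 6)/4 on |10>, 0 on |11>.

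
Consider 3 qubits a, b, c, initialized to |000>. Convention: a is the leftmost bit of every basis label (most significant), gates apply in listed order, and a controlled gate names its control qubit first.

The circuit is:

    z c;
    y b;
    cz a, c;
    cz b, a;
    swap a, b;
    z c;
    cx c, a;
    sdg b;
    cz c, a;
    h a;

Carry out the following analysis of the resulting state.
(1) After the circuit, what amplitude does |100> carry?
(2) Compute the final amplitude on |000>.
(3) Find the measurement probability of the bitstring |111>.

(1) The amplitude on |100> is -sqrt(2)*I/2.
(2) The final state's coefficient on |000> equals sqrt(2)*I/2.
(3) Outcome |111> occurs with probability 0.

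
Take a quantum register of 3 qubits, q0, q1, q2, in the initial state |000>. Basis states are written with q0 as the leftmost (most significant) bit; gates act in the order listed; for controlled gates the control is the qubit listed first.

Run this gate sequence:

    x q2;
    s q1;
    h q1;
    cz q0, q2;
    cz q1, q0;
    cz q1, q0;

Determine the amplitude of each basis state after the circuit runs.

After the circuit, the state carries amplitude sqrt(2)/2 on |001>, sqrt(2)/2 on |011>, and 0 on every other basis state. Key observation: steps 5-6 multiply out to the identity, so the circuit reduces to the remaining gates.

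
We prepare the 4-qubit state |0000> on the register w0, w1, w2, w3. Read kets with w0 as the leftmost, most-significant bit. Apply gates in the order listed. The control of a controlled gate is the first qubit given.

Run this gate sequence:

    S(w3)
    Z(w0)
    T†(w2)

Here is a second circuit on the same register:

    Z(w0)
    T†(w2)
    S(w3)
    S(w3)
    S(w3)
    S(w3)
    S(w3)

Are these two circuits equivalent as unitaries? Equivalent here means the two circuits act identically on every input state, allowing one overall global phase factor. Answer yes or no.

Yes — the two circuits implement the same unitary up to a global phase.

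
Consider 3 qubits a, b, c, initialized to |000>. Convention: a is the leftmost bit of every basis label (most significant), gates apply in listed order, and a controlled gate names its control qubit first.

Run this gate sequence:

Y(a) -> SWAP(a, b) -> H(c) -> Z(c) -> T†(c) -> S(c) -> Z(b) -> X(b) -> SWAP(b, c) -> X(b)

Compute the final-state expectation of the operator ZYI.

In the final state, ZYI has expectation sqrt(2)/2.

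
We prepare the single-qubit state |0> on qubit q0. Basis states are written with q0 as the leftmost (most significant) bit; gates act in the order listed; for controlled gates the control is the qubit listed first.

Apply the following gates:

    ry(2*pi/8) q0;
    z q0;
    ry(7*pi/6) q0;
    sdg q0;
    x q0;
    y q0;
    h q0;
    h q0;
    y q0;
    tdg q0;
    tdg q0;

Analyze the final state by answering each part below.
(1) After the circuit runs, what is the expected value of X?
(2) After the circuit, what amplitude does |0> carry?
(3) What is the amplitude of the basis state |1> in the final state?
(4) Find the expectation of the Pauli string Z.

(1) The expectation value of X is -sqrt(2)/4 + sqrt(6)/4.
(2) The final state's coefficient on |0> equals I*(-sqrt(6*sqrt(2) + 12)/8 - sqrt(2*sqrt(2) + 4)/8 - sqrt(12 - 6*sqrt(2))/8 + sqrt(4 - 2*sqrt(2))/8).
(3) The final state's coefficient on |1> equals I*(-sqrt(2*sqrt(2) + 4)/8 - sqrt(12 - 6*sqrt(2))/8 - sqrt(4 - 2*sqrt(2))/8 + sqrt(6*sqrt(2) + 12)/8).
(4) The expectation value of Z is sqrt(2)/4 + sqrt(6)/4.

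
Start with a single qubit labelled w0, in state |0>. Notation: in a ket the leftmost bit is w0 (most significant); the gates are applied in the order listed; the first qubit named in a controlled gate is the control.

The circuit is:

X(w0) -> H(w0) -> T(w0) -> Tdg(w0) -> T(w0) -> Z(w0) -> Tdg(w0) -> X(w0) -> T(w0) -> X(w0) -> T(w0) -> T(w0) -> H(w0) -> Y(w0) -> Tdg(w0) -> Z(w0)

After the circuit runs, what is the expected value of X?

In the final state, X has expectation 1/2.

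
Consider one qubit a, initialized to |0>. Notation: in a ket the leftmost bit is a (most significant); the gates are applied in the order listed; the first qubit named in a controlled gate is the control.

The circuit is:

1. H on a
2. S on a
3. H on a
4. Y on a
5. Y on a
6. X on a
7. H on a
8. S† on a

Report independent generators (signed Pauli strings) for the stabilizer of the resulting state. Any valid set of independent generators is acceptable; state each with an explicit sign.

The stabilizer group can be generated by -X, among other valid generating sets.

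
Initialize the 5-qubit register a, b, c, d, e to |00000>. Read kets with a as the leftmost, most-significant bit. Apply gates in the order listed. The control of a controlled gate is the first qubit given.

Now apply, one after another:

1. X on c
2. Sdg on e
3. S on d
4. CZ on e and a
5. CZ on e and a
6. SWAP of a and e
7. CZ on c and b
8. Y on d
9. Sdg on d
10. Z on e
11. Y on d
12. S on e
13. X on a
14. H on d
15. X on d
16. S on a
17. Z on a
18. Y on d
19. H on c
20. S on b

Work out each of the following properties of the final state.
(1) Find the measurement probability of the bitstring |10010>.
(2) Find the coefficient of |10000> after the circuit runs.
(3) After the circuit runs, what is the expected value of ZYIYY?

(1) The probability of measuring |10010> is 1/4. Key observation: gates 4-5 undo each other exactly, leaving only the rest of the circuit to track.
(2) |10000> carries amplitude I/2 in the final state.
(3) The observable ZYIYY averages to 0.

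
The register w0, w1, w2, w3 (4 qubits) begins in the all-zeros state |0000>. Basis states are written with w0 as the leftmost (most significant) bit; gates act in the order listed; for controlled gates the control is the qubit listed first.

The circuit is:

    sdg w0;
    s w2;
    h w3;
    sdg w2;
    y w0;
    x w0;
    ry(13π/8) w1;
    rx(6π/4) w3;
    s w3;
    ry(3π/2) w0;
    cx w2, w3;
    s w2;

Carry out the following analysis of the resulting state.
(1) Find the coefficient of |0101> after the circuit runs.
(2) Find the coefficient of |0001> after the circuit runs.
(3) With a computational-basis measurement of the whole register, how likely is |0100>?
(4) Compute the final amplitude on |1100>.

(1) The final state's coefficient on |0101> equals -sqrt(2)*(1 + I)*sin(3*pi/16)/4.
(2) The final state's coefficient on |0001> equals sqrt(2)*(1 + I)*cos(3*pi/16)/4.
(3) A full measurement returns |0100> with probability 1/8 - sqrt(2 - sqrt(2))/16.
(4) The final state's coefficient on |1100> equals sqrt(2)*(1 - I)*sin(3*pi/16)/4.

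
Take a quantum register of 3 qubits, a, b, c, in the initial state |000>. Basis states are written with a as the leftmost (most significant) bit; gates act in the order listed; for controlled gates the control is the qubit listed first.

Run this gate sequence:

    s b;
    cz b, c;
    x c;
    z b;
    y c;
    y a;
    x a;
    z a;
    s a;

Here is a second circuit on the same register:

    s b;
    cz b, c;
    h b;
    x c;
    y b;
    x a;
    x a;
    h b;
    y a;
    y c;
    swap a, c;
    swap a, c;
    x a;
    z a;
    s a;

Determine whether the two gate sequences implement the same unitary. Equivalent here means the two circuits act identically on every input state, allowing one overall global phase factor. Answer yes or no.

No, they are not equivalent — no single phase factor reconciles the two unitaries.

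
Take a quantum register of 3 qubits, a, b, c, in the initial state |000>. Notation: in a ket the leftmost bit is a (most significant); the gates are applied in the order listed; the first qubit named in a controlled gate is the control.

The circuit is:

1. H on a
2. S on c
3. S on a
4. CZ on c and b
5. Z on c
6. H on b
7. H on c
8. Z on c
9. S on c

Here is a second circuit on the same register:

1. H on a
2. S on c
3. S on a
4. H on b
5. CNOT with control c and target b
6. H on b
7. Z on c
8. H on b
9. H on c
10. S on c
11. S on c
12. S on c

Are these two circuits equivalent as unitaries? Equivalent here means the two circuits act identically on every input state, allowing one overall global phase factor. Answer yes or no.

Yes — the two circuits implement the same unitary up to a global phase.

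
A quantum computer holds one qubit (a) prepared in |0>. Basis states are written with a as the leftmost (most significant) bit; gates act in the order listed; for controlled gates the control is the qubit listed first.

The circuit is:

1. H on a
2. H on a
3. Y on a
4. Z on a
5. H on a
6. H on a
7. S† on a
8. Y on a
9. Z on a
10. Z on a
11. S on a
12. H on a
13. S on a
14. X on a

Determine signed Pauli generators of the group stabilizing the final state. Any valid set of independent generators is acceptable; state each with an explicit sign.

One valid set of independent stabilizer generators is -Y (any independent generating set of the same group is equally correct).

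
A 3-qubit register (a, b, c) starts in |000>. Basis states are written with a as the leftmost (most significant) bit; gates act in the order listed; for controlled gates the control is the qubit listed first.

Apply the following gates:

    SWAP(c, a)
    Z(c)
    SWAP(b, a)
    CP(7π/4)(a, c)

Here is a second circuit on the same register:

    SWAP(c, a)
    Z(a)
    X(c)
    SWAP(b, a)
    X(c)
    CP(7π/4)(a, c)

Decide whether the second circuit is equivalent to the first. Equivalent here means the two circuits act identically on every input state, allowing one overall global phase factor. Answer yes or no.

No — the two circuits implement different unitaries, even allowing a global phase.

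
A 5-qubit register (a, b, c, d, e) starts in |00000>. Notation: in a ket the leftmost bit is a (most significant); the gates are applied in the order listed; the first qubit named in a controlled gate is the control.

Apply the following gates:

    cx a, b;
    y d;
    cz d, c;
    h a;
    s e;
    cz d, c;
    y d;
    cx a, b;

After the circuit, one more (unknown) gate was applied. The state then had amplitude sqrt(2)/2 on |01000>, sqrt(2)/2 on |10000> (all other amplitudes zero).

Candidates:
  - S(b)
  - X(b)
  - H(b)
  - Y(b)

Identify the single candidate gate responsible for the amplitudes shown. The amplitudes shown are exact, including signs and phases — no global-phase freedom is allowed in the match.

The unique candidate consistent with the amplitudes is X(b).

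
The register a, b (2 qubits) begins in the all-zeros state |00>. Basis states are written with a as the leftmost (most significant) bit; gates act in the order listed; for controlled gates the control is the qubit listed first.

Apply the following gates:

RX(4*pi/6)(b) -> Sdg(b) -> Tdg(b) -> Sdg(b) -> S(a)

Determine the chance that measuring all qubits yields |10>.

Outcome |10> occurs with probability 0.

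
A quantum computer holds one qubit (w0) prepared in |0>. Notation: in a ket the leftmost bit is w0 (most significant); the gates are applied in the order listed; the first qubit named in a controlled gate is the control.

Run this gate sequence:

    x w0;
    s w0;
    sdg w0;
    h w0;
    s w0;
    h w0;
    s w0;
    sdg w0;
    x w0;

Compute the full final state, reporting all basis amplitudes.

The resulting statevector has amplitude 1/2 + I/2 on |0>, 1/2 - I/2 on |1>.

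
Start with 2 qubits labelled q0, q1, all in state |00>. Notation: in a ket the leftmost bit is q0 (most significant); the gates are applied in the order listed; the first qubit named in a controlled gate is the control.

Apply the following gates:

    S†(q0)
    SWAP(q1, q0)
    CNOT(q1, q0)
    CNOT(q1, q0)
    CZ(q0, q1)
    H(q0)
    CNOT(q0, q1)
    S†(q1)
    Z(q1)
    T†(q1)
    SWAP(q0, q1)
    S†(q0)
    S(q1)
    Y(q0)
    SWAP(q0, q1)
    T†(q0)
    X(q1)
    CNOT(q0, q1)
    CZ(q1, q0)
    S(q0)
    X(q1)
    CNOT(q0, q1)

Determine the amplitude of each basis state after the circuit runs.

The resulting statevector has amplitude 0 on |00>, sqrt(2)*I/2 on |01>, sqrt(2)/2 on |10>, 0 on |11>. Key observation: steps 3-4 multiply out to the identity, so the circuit reduces to the remaining gates.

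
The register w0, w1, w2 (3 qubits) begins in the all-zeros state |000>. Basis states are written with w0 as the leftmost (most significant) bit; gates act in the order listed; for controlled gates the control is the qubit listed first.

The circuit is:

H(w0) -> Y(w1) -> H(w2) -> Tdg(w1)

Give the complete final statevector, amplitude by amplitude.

After the circuit, the state carries amplitude 0 on |000>, 0 on |001>, exp(I*pi/4)/2 on |010>, exp(I*pi/4)/2 on |011>, 0 on |100>, 0 on |101>, exp(I*pi/4)/2 on |110>, exp(I*pi/4)/2 on |111>.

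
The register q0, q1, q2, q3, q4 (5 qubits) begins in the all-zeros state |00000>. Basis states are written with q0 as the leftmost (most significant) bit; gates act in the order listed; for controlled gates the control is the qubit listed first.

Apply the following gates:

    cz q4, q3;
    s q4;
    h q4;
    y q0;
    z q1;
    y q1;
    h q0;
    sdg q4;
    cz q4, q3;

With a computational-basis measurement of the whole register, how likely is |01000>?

Outcome |01000> occurs with probability 1/4.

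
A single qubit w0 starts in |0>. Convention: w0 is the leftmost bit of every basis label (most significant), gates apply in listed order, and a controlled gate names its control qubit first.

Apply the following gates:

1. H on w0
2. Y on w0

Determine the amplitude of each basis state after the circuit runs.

The final amplitudes are -sqrt(2)*I/2 on |0>, sqrt(2)*I/2 on |1>.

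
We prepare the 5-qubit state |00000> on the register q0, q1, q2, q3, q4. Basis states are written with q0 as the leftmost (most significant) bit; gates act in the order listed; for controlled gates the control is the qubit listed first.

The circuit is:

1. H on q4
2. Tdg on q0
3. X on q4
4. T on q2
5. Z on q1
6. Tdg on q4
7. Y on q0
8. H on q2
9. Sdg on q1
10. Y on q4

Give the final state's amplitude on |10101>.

The amplitude on |10101> is -1/2.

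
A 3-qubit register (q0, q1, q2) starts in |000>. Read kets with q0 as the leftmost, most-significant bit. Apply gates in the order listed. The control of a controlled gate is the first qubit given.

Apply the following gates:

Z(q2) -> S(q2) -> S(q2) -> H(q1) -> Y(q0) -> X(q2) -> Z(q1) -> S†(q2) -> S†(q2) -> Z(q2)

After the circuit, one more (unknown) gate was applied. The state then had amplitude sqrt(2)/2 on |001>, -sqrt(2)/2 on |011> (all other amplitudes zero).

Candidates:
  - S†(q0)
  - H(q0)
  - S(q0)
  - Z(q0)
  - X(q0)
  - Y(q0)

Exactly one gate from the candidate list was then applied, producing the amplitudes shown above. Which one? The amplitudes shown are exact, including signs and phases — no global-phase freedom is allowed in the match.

The unique candidate consistent with the amplitudes is Y(q0).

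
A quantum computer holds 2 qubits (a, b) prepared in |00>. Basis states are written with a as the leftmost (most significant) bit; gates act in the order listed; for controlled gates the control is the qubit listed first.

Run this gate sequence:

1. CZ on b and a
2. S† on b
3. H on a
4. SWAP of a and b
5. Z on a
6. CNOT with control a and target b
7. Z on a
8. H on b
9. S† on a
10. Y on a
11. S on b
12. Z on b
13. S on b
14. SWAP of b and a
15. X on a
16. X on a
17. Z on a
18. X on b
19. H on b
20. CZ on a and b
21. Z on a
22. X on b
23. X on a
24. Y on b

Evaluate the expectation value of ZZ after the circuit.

The expectation value of ZZ is 0.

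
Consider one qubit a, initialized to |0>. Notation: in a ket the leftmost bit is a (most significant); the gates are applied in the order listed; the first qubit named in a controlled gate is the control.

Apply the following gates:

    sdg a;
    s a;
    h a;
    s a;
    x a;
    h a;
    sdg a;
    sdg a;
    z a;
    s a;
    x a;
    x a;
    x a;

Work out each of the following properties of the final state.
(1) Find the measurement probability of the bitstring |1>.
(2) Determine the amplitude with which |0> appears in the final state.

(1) Outcome |1> occurs with probability 1/2. Key observation: gates 11-12 undo each other exactly, leaving only the rest of the circuit to track.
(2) The amplitude on |0> is -1/2 - I/2.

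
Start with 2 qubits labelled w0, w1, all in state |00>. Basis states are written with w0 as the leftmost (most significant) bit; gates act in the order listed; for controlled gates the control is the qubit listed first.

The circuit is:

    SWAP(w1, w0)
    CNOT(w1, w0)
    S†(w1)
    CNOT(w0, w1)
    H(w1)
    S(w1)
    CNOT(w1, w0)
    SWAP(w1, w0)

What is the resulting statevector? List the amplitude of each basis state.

The final amplitudes are sqrt(2)/2 on |00>, 0 on |01>, 0 on |10>, sqrt(2)*I/2 on |11>.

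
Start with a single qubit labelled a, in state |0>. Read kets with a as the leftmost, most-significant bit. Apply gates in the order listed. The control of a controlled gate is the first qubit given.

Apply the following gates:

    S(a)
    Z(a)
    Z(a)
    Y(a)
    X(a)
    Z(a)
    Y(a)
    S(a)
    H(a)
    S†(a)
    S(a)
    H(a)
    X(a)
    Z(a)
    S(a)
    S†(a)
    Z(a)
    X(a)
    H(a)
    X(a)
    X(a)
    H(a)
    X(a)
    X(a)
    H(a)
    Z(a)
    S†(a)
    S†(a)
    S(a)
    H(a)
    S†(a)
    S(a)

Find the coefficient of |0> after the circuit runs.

|0> carries amplitude -1/2 - I/2 in the final state. Key observation: steps 12-19 multiply out to the identity, so the circuit reduces to the remaining gates.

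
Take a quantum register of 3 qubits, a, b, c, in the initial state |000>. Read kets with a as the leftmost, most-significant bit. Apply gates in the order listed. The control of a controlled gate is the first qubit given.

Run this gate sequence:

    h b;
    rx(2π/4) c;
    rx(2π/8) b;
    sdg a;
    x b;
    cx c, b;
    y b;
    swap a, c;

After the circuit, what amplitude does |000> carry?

The amplitude on |000> is -sqrt(2 - sqrt(2))/4 - I*sqrt(sqrt(2) + 2)/4.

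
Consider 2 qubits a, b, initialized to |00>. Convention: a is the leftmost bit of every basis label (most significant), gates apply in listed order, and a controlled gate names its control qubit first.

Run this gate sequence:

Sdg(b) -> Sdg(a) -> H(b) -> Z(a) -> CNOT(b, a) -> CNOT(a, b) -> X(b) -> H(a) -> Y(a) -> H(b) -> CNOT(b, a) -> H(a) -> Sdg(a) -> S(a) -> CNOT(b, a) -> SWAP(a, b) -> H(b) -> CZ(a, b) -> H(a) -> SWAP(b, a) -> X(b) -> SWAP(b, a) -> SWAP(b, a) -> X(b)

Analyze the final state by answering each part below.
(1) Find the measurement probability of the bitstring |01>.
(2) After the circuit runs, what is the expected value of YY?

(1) The probability of measuring |01> is 1/4. Key observation: the block from step 21 through step 24 cancels to the identity and can be dropped.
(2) The expectation value of YY is 1.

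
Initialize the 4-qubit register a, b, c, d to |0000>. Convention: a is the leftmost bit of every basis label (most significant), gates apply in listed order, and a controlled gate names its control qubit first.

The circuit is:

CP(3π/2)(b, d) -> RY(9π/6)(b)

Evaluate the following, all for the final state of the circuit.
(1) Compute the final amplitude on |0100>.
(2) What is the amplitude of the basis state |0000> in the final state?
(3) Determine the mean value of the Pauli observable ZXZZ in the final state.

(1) The final state's coefficient on |0100> equals sqrt(2)/2.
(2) |0000> carries amplitude -sqrt(2)/2 in the final state.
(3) In the final state, ZXZZ has expectation -1.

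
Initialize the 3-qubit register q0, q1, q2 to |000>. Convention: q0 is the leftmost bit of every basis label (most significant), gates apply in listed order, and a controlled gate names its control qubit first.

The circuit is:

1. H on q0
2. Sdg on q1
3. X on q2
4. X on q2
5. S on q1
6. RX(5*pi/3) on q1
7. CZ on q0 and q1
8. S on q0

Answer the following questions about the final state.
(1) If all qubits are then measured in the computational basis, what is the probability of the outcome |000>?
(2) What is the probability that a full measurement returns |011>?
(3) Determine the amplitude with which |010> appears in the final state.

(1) The probability of measuring |000> is 3/8. Key observation: the block from step 2 through step 5 cancels to the identity and can be dropped.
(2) Outcome |011> occurs with probability 0.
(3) |010> carries amplitude -sqrt(2)*I/4 in the final state.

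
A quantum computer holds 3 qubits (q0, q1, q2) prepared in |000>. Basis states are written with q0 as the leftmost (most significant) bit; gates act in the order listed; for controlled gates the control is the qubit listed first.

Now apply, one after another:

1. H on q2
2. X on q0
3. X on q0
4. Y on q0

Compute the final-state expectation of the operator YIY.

In the final state, YIY has expectation 0. Key observation: the block from step 2 through step 3 cancels to the identity and can be dropped.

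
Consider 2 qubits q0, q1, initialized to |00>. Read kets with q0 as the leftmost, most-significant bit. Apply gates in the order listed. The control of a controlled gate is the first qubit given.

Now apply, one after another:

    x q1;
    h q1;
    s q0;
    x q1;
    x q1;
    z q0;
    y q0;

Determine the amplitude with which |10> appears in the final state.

The final state's coefficient on |10> equals sqrt(2)*I/2.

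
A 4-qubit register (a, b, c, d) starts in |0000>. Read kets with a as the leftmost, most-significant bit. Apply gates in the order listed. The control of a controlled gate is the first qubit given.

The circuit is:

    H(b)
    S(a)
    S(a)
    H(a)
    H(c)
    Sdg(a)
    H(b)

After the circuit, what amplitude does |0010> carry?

The final state's coefficient on |0010> equals 1/2.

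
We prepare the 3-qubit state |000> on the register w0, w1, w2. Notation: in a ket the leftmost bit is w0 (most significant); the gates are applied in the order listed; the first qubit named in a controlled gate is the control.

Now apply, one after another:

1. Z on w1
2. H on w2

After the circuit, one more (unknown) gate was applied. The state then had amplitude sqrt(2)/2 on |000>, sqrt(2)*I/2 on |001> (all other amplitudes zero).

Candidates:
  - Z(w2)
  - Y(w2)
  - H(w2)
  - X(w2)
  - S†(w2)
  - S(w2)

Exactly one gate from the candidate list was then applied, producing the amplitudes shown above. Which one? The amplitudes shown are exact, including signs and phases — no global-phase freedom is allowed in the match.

The unique candidate consistent with the amplitudes is S(w2).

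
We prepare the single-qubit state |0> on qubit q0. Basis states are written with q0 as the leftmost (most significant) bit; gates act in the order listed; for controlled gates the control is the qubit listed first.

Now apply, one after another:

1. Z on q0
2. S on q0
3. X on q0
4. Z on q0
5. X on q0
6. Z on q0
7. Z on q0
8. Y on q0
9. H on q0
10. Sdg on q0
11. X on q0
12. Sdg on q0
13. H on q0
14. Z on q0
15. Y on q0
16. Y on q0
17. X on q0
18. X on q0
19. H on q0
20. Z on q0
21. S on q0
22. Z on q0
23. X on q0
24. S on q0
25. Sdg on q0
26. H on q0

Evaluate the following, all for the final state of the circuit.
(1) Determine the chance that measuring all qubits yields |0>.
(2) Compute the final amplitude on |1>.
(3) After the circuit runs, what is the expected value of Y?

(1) A full measurement returns |0> with probability 1/2.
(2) The amplitude on |1> is 1/2 + I/2.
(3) The observable Y averages to -1.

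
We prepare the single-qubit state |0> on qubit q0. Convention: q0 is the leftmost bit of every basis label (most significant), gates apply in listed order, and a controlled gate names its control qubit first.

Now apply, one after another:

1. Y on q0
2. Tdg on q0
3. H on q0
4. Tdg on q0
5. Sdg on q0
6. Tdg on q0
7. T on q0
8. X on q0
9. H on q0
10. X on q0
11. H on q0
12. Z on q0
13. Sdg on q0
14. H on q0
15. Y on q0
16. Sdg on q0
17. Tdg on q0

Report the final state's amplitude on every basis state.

After the circuit, the state carries amplitude 1/2 + exp(I*pi/4)/2 on |0>, -I/2 + exp(I*pi/4)/2 on |1>. Key observation: gates 9-12 undo each other exactly, leaving only the rest of the circuit to track.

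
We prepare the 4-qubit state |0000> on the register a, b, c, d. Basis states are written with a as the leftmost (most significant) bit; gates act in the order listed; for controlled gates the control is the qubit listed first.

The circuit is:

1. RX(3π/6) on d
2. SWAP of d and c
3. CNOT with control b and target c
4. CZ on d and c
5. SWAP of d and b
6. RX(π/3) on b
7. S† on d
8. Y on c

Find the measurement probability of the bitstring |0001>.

The probability of measuring |0001> is 0.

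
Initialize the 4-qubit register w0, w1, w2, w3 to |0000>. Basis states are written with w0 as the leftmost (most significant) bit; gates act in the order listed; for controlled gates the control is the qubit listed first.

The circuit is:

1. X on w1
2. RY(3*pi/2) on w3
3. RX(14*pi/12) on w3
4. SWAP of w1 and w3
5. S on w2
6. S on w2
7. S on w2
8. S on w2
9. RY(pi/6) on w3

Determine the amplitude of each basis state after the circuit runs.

The resulting statevector has amplitude sqrt(6)/8 + sqrt(2)*(-2 + I)/8 on |0000>, sqrt(2)*(1 - 2*I)/8 - sqrt(6)*I/8 on |0001>, -sqrt(6)/8 + sqrt(2)*(2 - I)/8 on |0100>, sqrt(6)*I/8 + sqrt(2)*(-1 + 2*I)/8 on |0101>, and 0 on every other basis state. Key observation: steps 5-8 multiply out to the identity, so the circuit reduces to the remaining gates.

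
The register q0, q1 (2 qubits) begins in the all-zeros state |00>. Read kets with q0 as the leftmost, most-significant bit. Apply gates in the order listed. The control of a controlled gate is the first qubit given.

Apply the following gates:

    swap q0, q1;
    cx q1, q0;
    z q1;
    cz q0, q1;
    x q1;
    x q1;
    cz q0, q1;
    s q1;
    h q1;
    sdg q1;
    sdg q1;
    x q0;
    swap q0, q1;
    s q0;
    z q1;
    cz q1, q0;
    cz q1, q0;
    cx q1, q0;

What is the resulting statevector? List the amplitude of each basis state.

The resulting statevector has amplitude 0 on |00>, sqrt(2)*I/2 on |01>, 0 on |10>, -sqrt(2)/2 on |11>.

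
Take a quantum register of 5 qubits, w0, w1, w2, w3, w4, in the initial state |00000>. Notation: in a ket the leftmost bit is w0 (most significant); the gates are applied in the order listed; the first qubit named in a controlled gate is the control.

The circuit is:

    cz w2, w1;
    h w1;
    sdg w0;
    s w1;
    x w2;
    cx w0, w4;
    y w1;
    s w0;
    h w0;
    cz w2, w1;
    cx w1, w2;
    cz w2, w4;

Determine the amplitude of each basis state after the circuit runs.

The final amplitudes are 1/2 on |00100>, -I/2 on |01000>, 1/2 on |10100>, -I/2 on |11000>, and 0 on every other basis state.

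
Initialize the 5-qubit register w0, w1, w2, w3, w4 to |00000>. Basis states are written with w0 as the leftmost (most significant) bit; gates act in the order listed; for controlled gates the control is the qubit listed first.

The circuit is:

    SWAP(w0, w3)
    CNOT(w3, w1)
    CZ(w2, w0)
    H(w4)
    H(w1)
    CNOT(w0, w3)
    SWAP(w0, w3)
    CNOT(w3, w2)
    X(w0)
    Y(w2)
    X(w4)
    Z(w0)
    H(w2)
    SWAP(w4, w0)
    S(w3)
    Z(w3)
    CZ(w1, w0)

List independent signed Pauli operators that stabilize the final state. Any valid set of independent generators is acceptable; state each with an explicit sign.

The stabilizer group can be generated by +XZIII, +ZXIII, -IIXII, +IIIZI, -IIIIZ, among other valid generating sets.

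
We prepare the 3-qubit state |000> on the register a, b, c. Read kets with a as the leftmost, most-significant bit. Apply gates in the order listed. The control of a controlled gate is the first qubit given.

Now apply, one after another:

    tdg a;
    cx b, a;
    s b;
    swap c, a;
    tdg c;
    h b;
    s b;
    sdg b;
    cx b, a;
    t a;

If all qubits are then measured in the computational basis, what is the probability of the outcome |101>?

A full measurement returns |101> with probability 0.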